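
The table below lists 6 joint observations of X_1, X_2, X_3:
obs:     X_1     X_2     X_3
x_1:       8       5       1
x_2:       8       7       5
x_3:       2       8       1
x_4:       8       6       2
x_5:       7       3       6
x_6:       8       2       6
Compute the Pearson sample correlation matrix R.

Step 1 — column means:
  mean(X_1) = (8 + 8 + 2 + 8 + 7 + 8) / 6 = 41/6 = 6.8333
  mean(X_2) = (5 + 7 + 8 + 6 + 3 + 2) / 6 = 31/6 = 5.1667
  mean(X_3) = (1 + 5 + 1 + 2 + 6 + 6) / 6 = 21/6 = 3.5

Step 2 — sample variances and covariances s[i,j] = (1/(n-1)) · Σ_k (x_{k,i} - mean_i) · (x_{k,j} - mean_j), with n-1 = 5:
  s[X_1,X_1] = ((1.1667)·(1.1667) + (1.1667)·(1.1667) + (-4.8333)·(-4.8333) + (1.1667)·(1.1667) + (0.1667)·(0.1667) + (1.1667)·(1.1667)) / 5 = 28.8333/5 = 5.7667
  s[X_1,X_2] = ((1.1667)·(-0.1667) + (1.1667)·(1.8333) + (-4.8333)·(2.8333) + (1.1667)·(0.8333) + (0.1667)·(-2.1667) + (1.1667)·(-3.1667)) / 5 = -14.8333/5 = -2.9667
  s[X_1,X_3] = ((1.1667)·(-2.5) + (1.1667)·(1.5) + (-4.8333)·(-2.5) + (1.1667)·(-1.5) + (0.1667)·(2.5) + (1.1667)·(2.5)) / 5 = 12.5/5 = 2.5
  s[X_2,X_2] = ((-0.1667)·(-0.1667) + (1.8333)·(1.8333) + (2.8333)·(2.8333) + (0.8333)·(0.8333) + (-2.1667)·(-2.1667) + (-3.1667)·(-3.1667)) / 5 = 26.8333/5 = 5.3667
  s[X_2,X_3] = ((-0.1667)·(-2.5) + (1.8333)·(1.5) + (2.8333)·(-2.5) + (0.8333)·(-1.5) + (-2.1667)·(2.5) + (-3.1667)·(2.5)) / 5 = -18.5/5 = -3.7
  s[X_3,X_3] = ((-2.5)·(-2.5) + (1.5)·(1.5) + (-2.5)·(-2.5) + (-1.5)·(-1.5) + (2.5)·(2.5) + (2.5)·(2.5)) / 5 = 29.5/5 = 5.9
  Sample standard deviations s_i = √(s[i,i]):
  s(X_1) = √(5.7667) = 2.4014
  s(X_2) = √(5.3667) = 2.3166
  s(X_3) = √(5.9) = 2.429

Step 3 — r_{ij} = s_{ij} / (s_i · s_j):
  r[X_1,X_1] = 1 (diagonal).
  r[X_1,X_2] = -2.9667 / (2.4014 · 2.3166) = -2.9667 / 5.5631 = -0.5333
  r[X_1,X_3] = 2.5 / (2.4014 · 2.429) = 2.5 / 5.833 = 0.4286
  r[X_2,X_2] = 1 (diagonal).
  r[X_2,X_3] = -3.7 / (2.3166 · 2.429) = -3.7 / 5.627 = -0.6575
  r[X_3,X_3] = 1 (diagonal).

R is symmetric with unit diagonal. Assembling:

R = [[1, -0.5333, 0.4286],
 [-0.5333, 1, -0.6575],
 [0.4286, -0.6575, 1]]


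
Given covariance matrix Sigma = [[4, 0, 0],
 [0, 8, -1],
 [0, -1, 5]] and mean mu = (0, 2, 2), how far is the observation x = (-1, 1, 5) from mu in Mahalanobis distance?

Step 1 — centre the observation: (x - mu) = (-1, -1, 3).

Step 2 — invert Sigma (cofactor / det for 3×3, or solve directly):
  Sigma^{-1} = [[0.25, 0, 0],
 [0, 0.1282, 0.0256],
 [0, 0.0256, 0.2051]].

Step 3 — form the quadratic (x - mu)^T · Sigma^{-1} · (x - mu):
  Sigma^{-1} · (x - mu) = (-0.25, -0.0513, 0.5897).
  (x - mu)^T · [Sigma^{-1} · (x - mu)] = (-1)·(-0.25) + (-1)·(-0.0513) + (3)·(0.5897) = 2.0705.

Step 4 — take square root: d = √(2.0705) ≈ 1.4389.

d(x, mu) = √(2.0705) ≈ 1.4389


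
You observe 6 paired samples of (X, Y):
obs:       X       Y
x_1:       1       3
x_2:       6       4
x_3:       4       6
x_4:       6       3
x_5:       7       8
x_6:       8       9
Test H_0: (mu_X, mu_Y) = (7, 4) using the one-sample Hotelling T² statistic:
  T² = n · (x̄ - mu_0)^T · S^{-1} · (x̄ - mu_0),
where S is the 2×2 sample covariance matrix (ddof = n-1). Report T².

Step 1 — sample mean vector:
  mean(X) = (1 + 6 + 4 + 6 + 7 + 8) / 6 = 32/6 = 5.3333
  mean(Y) = (3 + 4 + 6 + 3 + 8 + 9) / 6 = 33/6 = 5.5
  x̄ = (5.3333, 5.5),  deviation x̄ - mu_0 = (5.3333, 5.5) - (7, 4) = (-1.6667, 1.5).

Step 2 — sample covariance matrix, S[i,j] = (1/(n-1)) · Σ_k (x_{k,i} - mean_i) · (x_{k,j} - mean_j), divisor n-1 = 5:
  S[X,X] = ((-4.3333)·(-4.3333) + (0.6667)·(0.6667) + (-1.3333)·(-1.3333) + (0.6667)·(0.6667) + (1.6667)·(1.6667) + (2.6667)·(2.6667)) / 5 = 31.3333/5 = 6.2667
  S[X,Y] = ((-4.3333)·(-2.5) + (0.6667)·(-1.5) + (-1.3333)·(0.5) + (0.6667)·(-2.5) + (1.6667)·(2.5) + (2.6667)·(3.5)) / 5 = 21/5 = 4.2
  S[Y,Y] = ((-2.5)·(-2.5) + (-1.5)·(-1.5) + (0.5)·(0.5) + (-2.5)·(-2.5) + (2.5)·(2.5) + (3.5)·(3.5)) / 5 = 33.5/5 = 6.7
  S = [[6.2667, 4.2],
 [4.2, 6.7]].

Step 3 — invert S. det(S) = 6.2667·6.7 - (4.2)² = 24.3467.
  S^{-1} = (1/det) · [[d, -b], [-b, a]] = [[0.2752, -0.1725],
 [-0.1725, 0.2574]].

Step 4 — quadratic form (x̄ - mu_0)^T · S^{-1} · (x̄ - mu_0):
  S^{-1} · (x̄ - mu_0) = (-0.7174, 0.6736),
  (x̄ - mu_0)^T · [...] = (-1.6667)·(-0.7174) + (1.5)·(0.6736) = 2.2061.

Step 5 — scale by n: T² = 6 · 2.2061 = 13.2366.

T² ≈ 13.2366


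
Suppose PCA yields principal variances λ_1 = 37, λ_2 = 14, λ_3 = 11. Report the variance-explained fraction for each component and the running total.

Step 1 — total variance = trace(Sigma) = Σ λ_i = 37 + 14 + 11 = 62.

Step 2 — fraction explained by component i = λ_i / Σ λ:
  PC1: 37/62 = 0.5968
  PC2: 14/62 = 0.2258
  PC3: 11/62 = 0.1774

Step 3 — cumulative fraction after k components = (λ_1 + ... + λ_k) / Σ λ:
  k = 1: 37/62 = 0.5968
  k = 2: (37 + 14)/62 = 51/62 = 0.8226
  k = 3: (37 + 14 + 11)/62 = 62/62 = 1

Summary (fraction, with percent):

explained: PC1 0.5968 (59.68%), PC2 0.2258 (22.58%), PC3 0.1774 (17.74%);  cumulative: 0.5968, 0.8226, 1


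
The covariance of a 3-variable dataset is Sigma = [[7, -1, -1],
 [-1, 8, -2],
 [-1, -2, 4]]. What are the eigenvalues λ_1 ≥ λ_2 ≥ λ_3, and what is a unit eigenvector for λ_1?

Step 1 — characteristic polynomial p(λ) = det(λI - Sigma) = λ³ - tr·λ² + c_1·λ - det, where tr = trace, c_1 = sum of the principal 2×2 minors, det = det(Sigma):
  tr = 7 + 8 + 4 = 19,
  c_1 = (7·8 - (-1)²) + (7·4 - (-1)²) + (8·4 - (-2)²) = 55 + 27 + 28 = 110,
  det = 7·(8·4 - (-2)²) - (-1)·((-1)·4 - (-2)·(-1)) + (-1)·((-1)·(-2) - 8·(-1)) = 7·(28) - (-1)·(-6) + (-1)·(10) = 180.
  So p(λ) = λ³ - 19λ² + 110λ - 180.
Step 2 — look for an integer root (rational root theorem: any rational root is an integer divisor of 180). Testing λ = 9:
  p(9) = 729 - 1539 + 990 - 180 = 0  ✓
  Dividing out (λ - 9): p(λ) = (λ - 9)(λ² - 10λ + 20).
Step 3 — remaining eigenvalues from the quadratic λ² - 10λ + 20 = 0:
  Δ = 10² - 4·20 = 100 - 80 = 20,  λ = (10 ± √20)/2 = (10 ± 4.4721)/2 ≈ 7.2361 or 2.7639.
  Sorted: λ_1 = 9,  λ_2 = 7.2361,  λ_3 = 2.7639  (check: sum = 19 = tr ✓).

Step 4 — unit eigenvector for λ_1 = 9: v spans the null space of (Sigma - λ_1 I), whose rows are
  r_1 = (-2, -1, -1),  r_2 = (-1, -1, -2),  r_3 = (-1, -2, -5).
  v is orthogonal to every row, so take v ∝ r_1 × r_2 = ((-1)·(-2) - (-1)·(-1), (-1)·(-1) - (-2)·(-2), (-2)·(-1) - (-1)·(-1)) = (1, -3, 1).
  Let u = (1, -3, 1).
  ||u|| = √((1)² + (-3)² + (1)²) = √(11) ≈ 3.3166,  v_1 = u/||u|| ≈ (0.3015, -0.9045, 0.3015) (||v_1|| = 1).

λ_1 = 9,  λ_2 = 7.2361,  λ_3 = 2.7639;  v_1 ≈ (0.3015, -0.9045, 0.3015)


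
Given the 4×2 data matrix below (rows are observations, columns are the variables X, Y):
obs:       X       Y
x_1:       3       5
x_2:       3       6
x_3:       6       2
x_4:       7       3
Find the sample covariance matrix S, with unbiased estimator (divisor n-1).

Step 1 — column means:
  mean(X) = (3 + 3 + 6 + 7) / 4 = 19/4 = 4.75
  mean(Y) = (5 + 6 + 2 + 3) / 4 = 16/4 = 4

Step 2 — sample covariance S[i,j] = (1/(n-1)) · Σ_k (x_{k,i} - mean_i) · (x_{k,j} - mean_j), with n-1 = 3.
  S[X,X] = ((-1.75)·(-1.75) + (-1.75)·(-1.75) + (1.25)·(1.25) + (2.25)·(2.25)) / 3 = 12.75/3 = 4.25
  S[X,Y] = ((-1.75)·(1) + (-1.75)·(2) + (1.25)·(-2) + (2.25)·(-1)) / 3 = -10/3 = -3.3333
  S[Y,Y] = ((1)·(1) + (2)·(2) + (-2)·(-2) + (-1)·(-1)) / 3 = 10/3 = 3.3333

S is symmetric (S[j,i] = S[i,j]). Assembling:

S = [[4.25, -3.3333],
 [-3.3333, 3.3333]]


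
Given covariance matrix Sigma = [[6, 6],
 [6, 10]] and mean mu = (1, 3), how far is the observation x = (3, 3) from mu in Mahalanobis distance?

Step 1 — centre the observation: (x - mu) = (2, 0).

Step 2 — invert Sigma. det(Sigma) = 6·10 - (6)² = 24.
  Sigma^{-1} = (1/det) · [[d, -b], [-b, a]] = [[0.4167, -0.25],
 [-0.25, 0.25]].

Step 3 — form the quadratic (x - mu)^T · Sigma^{-1} · (x - mu):
  Sigma^{-1} · (x - mu) = (0.8333, -0.5).
  (x - mu)^T · [Sigma^{-1} · (x - mu)] = (2)·(0.8333) + (0)·(-0.5) = 1.6667.

Step 4 — take square root: d = √(1.6667) ≈ 1.291.

d(x, mu) = √(1.6667) ≈ 1.291


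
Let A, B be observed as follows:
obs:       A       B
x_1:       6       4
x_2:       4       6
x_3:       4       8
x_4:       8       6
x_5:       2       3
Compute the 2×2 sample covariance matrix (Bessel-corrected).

Step 1 — column means:
  mean(A) = (6 + 4 + 4 + 8 + 2) / 5 = 24/5 = 4.8
  mean(B) = (4 + 6 + 8 + 6 + 3) / 5 = 27/5 = 5.4

Step 2 — sample covariance S[i,j] = (1/(n-1)) · Σ_k (x_{k,i} - mean_i) · (x_{k,j} - mean_j), with n-1 = 4.
  S[A,A] = ((1.2)·(1.2) + (-0.8)·(-0.8) + (-0.8)·(-0.8) + (3.2)·(3.2) + (-2.8)·(-2.8)) / 4 = 20.8/4 = 5.2
  S[A,B] = ((1.2)·(-1.4) + (-0.8)·(0.6) + (-0.8)·(2.6) + (3.2)·(0.6) + (-2.8)·(-2.4)) / 4 = 4.4/4 = 1.1
  S[B,B] = ((-1.4)·(-1.4) + (0.6)·(0.6) + (2.6)·(2.6) + (0.6)·(0.6) + (-2.4)·(-2.4)) / 4 = 15.2/4 = 3.8

S is symmetric (S[j,i] = S[i,j]). Assembling:

S = [[5.2, 1.1],
 [1.1, 3.8]]


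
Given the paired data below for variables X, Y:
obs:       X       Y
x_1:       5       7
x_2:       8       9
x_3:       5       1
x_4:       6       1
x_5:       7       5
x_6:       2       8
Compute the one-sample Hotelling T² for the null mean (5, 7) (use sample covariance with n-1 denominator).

Step 1 — sample mean vector:
  mean(X) = (5 + 8 + 5 + 6 + 7 + 2) / 6 = 33/6 = 5.5
  mean(Y) = (7 + 9 + 1 + 1 + 5 + 8) / 6 = 31/6 = 5.1667
  x̄ = (5.5, 5.1667),  deviation x̄ - mu_0 = (5.5, 5.1667) - (5, 7) = (0.5, -1.8333).

Step 2 — sample covariance matrix, S[i,j] = (1/(n-1)) · Σ_k (x_{k,i} - mean_i) · (x_{k,j} - mean_j), divisor n-1 = 5:
  S[X,X] = ((-0.5)·(-0.5) + (2.5)·(2.5) + (-0.5)·(-0.5) + (0.5)·(0.5) + (1.5)·(1.5) + (-3.5)·(-3.5)) / 5 = 21.5/5 = 4.3
  S[X,Y] = ((-0.5)·(1.8333) + (2.5)·(3.8333) + (-0.5)·(-4.1667) + (0.5)·(-4.1667) + (1.5)·(-0.1667) + (-3.5)·(2.8333)) / 5 = -1.5/5 = -0.3
  S[Y,Y] = ((1.8333)·(1.8333) + (3.8333)·(3.8333) + (-4.1667)·(-4.1667) + (-4.1667)·(-4.1667) + (-0.1667)·(-0.1667) + (2.8333)·(2.8333)) / 5 = 60.8333/5 = 12.1667
  S = [[4.3, -0.3],
 [-0.3, 12.1667]].

Step 3 — invert S. det(S) = 4.3·12.1667 - (-0.3)² = 52.2267.
  S^{-1} = (1/det) · [[d, -b], [-b, a]] = [[0.233, 0.0057],
 [0.0057, 0.0823]].

Step 4 — quadratic form (x̄ - mu_0)^T · S^{-1} · (x̄ - mu_0):
  S^{-1} · (x̄ - mu_0) = (0.1059, -0.1481),
  (x̄ - mu_0)^T · [...] = (0.5)·(0.1059) + (-1.8333)·(-0.1481) = 0.3244.

Step 5 — scale by n: T² = 6 · 0.3244 = 1.9466.

T² ≈ 1.9466


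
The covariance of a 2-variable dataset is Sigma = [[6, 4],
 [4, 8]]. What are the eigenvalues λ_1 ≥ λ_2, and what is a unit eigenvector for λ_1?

Step 1 — characteristic polynomial of 2×2 Sigma:
  det(Sigma - λI) = λ² - trace · λ + det = 0.
  trace = 6 + 8 = 14, det = 6·8 - (4)² = 32.
Step 2 — discriminant:
  Δ = trace² - 4·det = 196 - 128 = 68.
Step 3 — eigenvalues:
  λ = (trace ± √Δ)/2 = (14 ± 8.2462)/2,
  λ_1 = 11.1231,  λ_2 = 2.8769.

Step 4 — unit eigenvector for λ_1: solve (Sigma - λ_1 I)v = 0. First row:
  (6 - 11.1231)·v_x + (4)·v_y = 0, i.e. (-5.1231)·v_x + (4)·v_y = 0,
  so v ∝ (b, λ_1 - a) = (4, 5.1231) = u.
  ||u|| = √((4)² + (5.1231)²) = √(42.2462) ≈ 6.4997,
  v_1 = u/||u|| ≈ (0.6154, 0.7882) (||v_1|| = 1).

λ_1 = 11.1231,  λ_2 = 2.8769;  v_1 ≈ (0.6154, 0.7882)


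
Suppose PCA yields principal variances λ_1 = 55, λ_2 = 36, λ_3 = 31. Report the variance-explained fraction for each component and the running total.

Step 1 — total variance = trace(Sigma) = Σ λ_i = 55 + 36 + 31 = 122.

Step 2 — fraction explained by component i = λ_i / Σ λ:
  PC1: 55/122 = 0.4508
  PC2: 36/122 = 0.2951
  PC3: 31/122 = 0.2541

Step 3 — cumulative fraction after k components = (λ_1 + ... + λ_k) / Σ λ:
  k = 1: 55/122 = 0.4508
  k = 2: (55 + 36)/122 = 91/122 = 0.7459
  k = 3: (55 + 36 + 31)/122 = 122/122 = 1

Summary (fraction, with percent):

explained: PC1 0.4508 (45.08%), PC2 0.2951 (29.51%), PC3 0.2541 (25.41%);  cumulative: 0.4508, 0.7459, 1


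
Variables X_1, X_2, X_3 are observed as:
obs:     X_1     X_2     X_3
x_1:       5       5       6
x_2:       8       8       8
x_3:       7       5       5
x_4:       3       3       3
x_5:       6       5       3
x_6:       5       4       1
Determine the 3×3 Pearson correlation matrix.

Step 1 — column means:
  mean(X_1) = (5 + 8 + 7 + 3 + 6 + 5) / 6 = 34/6 = 5.6667
  mean(X_2) = (5 + 8 + 5 + 3 + 5 + 4) / 6 = 30/6 = 5
  mean(X_3) = (6 + 8 + 5 + 3 + 3 + 1) / 6 = 26/6 = 4.3333

Step 2 — sample variances and covariances s[i,j] = (1/(n-1)) · Σ_k (x_{k,i} - mean_i) · (x_{k,j} - mean_j), with n-1 = 5:
  s[X_1,X_1] = ((-0.6667)·(-0.6667) + (2.3333)·(2.3333) + (1.3333)·(1.3333) + (-2.6667)·(-2.6667) + (0.3333)·(0.3333) + (-0.6667)·(-0.6667)) / 5 = 15.3333/5 = 3.0667
  s[X_1,X_2] = ((-0.6667)·(0) + (2.3333)·(3) + (1.3333)·(0) + (-2.6667)·(-2) + (0.3333)·(0) + (-0.6667)·(-1)) / 5 = 13/5 = 2.6
  s[X_1,X_3] = ((-0.6667)·(1.6667) + (2.3333)·(3.6667) + (1.3333)·(0.6667) + (-2.6667)·(-1.3333) + (0.3333)·(-1.3333) + (-0.6667)·(-3.3333)) / 5 = 13.6667/5 = 2.7333
  s[X_2,X_2] = ((0)·(0) + (3)·(3) + (0)·(0) + (-2)·(-2) + (0)·(0) + (-1)·(-1)) / 5 = 14/5 = 2.8
  s[X_2,X_3] = ((0)·(1.6667) + (3)·(3.6667) + (0)·(0.6667) + (-2)·(-1.3333) + (0)·(-1.3333) + (-1)·(-3.3333)) / 5 = 17/5 = 3.4
  s[X_3,X_3] = ((1.6667)·(1.6667) + (3.6667)·(3.6667) + (0.6667)·(0.6667) + (-1.3333)·(-1.3333) + (-1.3333)·(-1.3333) + (-3.3333)·(-3.3333)) / 5 = 31.3333/5 = 6.2667
  Sample standard deviations s_i = √(s[i,i]):
  s(X_1) = √(3.0667) = 1.7512
  s(X_2) = √(2.8) = 1.6733
  s(X_3) = √(6.2667) = 2.5033

Step 3 — r_{ij} = s_{ij} / (s_i · s_j):
  r[X_1,X_1] = 1 (diagonal).
  r[X_1,X_2] = 2.6 / (1.7512 · 1.6733) = 2.6 / 2.9303 = 0.8873
  r[X_1,X_3] = 2.7333 / (1.7512 · 2.5033) = 2.7333 / 4.3838 = 0.6235
  r[X_2,X_2] = 1 (diagonal).
  r[X_2,X_3] = 3.4 / (1.6733 · 2.5033) = 3.4 / 4.1889 = 0.8117
  r[X_3,X_3] = 1 (diagonal).

R is symmetric with unit diagonal. Assembling:

R = [[1, 0.8873, 0.6235],
 [0.8873, 1, 0.8117],
 [0.6235, 0.8117, 1]]


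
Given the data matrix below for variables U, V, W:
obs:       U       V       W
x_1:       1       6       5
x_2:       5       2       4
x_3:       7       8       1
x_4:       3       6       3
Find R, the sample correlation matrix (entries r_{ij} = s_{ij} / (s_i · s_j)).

Step 1 — column means:
  mean(U) = (1 + 5 + 7 + 3) / 4 = 16/4 = 4
  mean(V) = (6 + 2 + 8 + 6) / 4 = 22/4 = 5.5
  mean(W) = (5 + 4 + 1 + 3) / 4 = 13/4 = 3.25

Step 2 — sample variances and covariances s[i,j] = (1/(n-1)) · Σ_k (x_{k,i} - mean_i) · (x_{k,j} - mean_j), with n-1 = 3:
  s[U,U] = ((-3)·(-3) + (1)·(1) + (3)·(3) + (-1)·(-1)) / 3 = 20/3 = 6.6667
  s[U,V] = ((-3)·(0.5) + (1)·(-3.5) + (3)·(2.5) + (-1)·(0.5)) / 3 = 2/3 = 0.6667
  s[U,W] = ((-3)·(1.75) + (1)·(0.75) + (3)·(-2.25) + (-1)·(-0.25)) / 3 = -11/3 = -3.6667
  s[V,V] = ((0.5)·(0.5) + (-3.5)·(-3.5) + (2.5)·(2.5) + (0.5)·(0.5)) / 3 = 19/3 = 6.3333
  s[V,W] = ((0.5)·(1.75) + (-3.5)·(0.75) + (2.5)·(-2.25) + (0.5)·(-0.25)) / 3 = -7.5/3 = -2.5
  s[W,W] = ((1.75)·(1.75) + (0.75)·(0.75) + (-2.25)·(-2.25) + (-0.25)·(-0.25)) / 3 = 8.75/3 = 2.9167
  Sample standard deviations s_i = √(s[i,i]):
  s(U) = √(6.6667) = 2.582
  s(V) = √(6.3333) = 2.5166
  s(W) = √(2.9167) = 1.7078

Step 3 — r_{ij} = s_{ij} / (s_i · s_j):
  r[U,U] = 1 (diagonal).
  r[U,V] = 0.6667 / (2.582 · 2.5166) = 0.6667 / 6.4979 = 0.1026
  r[U,W] = -3.6667 / (2.582 · 1.7078) = -3.6667 / 4.4096 = -0.8315
  r[V,V] = 1 (diagonal).
  r[V,W] = -2.5 / (2.5166 · 1.7078) = -2.5 / 4.2979 = -0.5817
  r[W,W] = 1 (diagonal).

R is symmetric with unit diagonal. Assembling:

R = [[1, 0.1026, -0.8315],
 [0.1026, 1, -0.5817],
 [-0.8315, -0.5817, 1]]


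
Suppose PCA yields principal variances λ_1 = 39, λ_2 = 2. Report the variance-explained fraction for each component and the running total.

Step 1 — total variance = trace(Sigma) = Σ λ_i = 39 + 2 = 41.

Step 2 — fraction explained by component i = λ_i / Σ λ:
  PC1: 39/41 = 0.9512
  PC2: 2/41 = 0.0488

Step 3 — cumulative fraction after k components = (λ_1 + ... + λ_k) / Σ λ:
  k = 1: 39/41 = 0.9512
  k = 2: (39 + 2)/41 = 41/41 = 1

Summary (fraction, with percent):

explained: PC1 0.9512 (95.12%), PC2 0.0488 (4.88%);  cumulative: 0.9512, 1


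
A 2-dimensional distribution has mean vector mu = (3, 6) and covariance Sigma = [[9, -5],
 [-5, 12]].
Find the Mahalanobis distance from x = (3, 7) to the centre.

Step 1 — centre the observation: (x - mu) = (0, 1).

Step 2 — invert Sigma. det(Sigma) = 9·12 - (-5)² = 83.
  Sigma^{-1} = (1/det) · [[d, -b], [-b, a]] = [[0.1446, 0.0602],
 [0.0602, 0.1084]].

Step 3 — form the quadratic (x - mu)^T · Sigma^{-1} · (x - mu):
  Sigma^{-1} · (x - mu) = (0.0602, 0.1084).
  (x - mu)^T · [Sigma^{-1} · (x - mu)] = (0)·(0.0602) + (1)·(0.1084) = 0.1084.

Step 4 — take square root: d = √(0.1084) ≈ 0.3293.

d(x, mu) = √(0.1084) ≈ 0.3293


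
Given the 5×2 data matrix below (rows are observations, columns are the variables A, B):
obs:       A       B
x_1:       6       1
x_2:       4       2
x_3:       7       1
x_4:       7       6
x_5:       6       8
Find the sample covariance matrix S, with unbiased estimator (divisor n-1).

Step 1 — column means:
  mean(A) = (6 + 4 + 7 + 7 + 6) / 5 = 30/5 = 6
  mean(B) = (1 + 2 + 1 + 6 + 8) / 5 = 18/5 = 3.6

Step 2 — sample covariance S[i,j] = (1/(n-1)) · Σ_k (x_{k,i} - mean_i) · (x_{k,j} - mean_j), with n-1 = 4.
  S[A,A] = ((0)·(0) + (-2)·(-2) + (1)·(1) + (1)·(1) + (0)·(0)) / 4 = 6/4 = 1.5
  S[A,B] = ((0)·(-2.6) + (-2)·(-1.6) + (1)·(-2.6) + (1)·(2.4) + (0)·(4.4)) / 4 = 3/4 = 0.75
  S[B,B] = ((-2.6)·(-2.6) + (-1.6)·(-1.6) + (-2.6)·(-2.6) + (2.4)·(2.4) + (4.4)·(4.4)) / 4 = 41.2/4 = 10.3

S is symmetric (S[j,i] = S[i,j]). Assembling:

S = [[1.5, 0.75],
 [0.75, 10.3]]


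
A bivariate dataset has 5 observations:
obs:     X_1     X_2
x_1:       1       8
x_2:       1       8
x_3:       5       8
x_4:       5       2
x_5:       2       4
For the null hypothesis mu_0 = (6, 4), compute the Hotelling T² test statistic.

Step 1 — sample mean vector:
  mean(X_1) = (1 + 1 + 5 + 5 + 2) / 5 = 14/5 = 2.8
  mean(X_2) = (8 + 8 + 8 + 2 + 4) / 5 = 30/5 = 6
  x̄ = (2.8, 6),  deviation x̄ - mu_0 = (2.8, 6) - (6, 4) = (-3.2, 2).

Step 2 — sample covariance matrix, S[i,j] = (1/(n-1)) · Σ_k (x_{k,i} - mean_i) · (x_{k,j} - mean_j), divisor n-1 = 4:
  S[X_1,X_1] = ((-1.8)·(-1.8) + (-1.8)·(-1.8) + (2.2)·(2.2) + (2.2)·(2.2) + (-0.8)·(-0.8)) / 4 = 16.8/4 = 4.2
  S[X_1,X_2] = ((-1.8)·(2) + (-1.8)·(2) + (2.2)·(2) + (2.2)·(-4) + (-0.8)·(-2)) / 4 = -10/4 = -2.5
  S[X_2,X_2] = ((2)·(2) + (2)·(2) + (2)·(2) + (-4)·(-4) + (-2)·(-2)) / 4 = 32/4 = 8
  S = [[4.2, -2.5],
 [-2.5, 8]].

Step 3 — invert S. det(S) = 4.2·8 - (-2.5)² = 27.35.
  S^{-1} = (1/det) · [[d, -b], [-b, a]] = [[0.2925, 0.0914],
 [0.0914, 0.1536]].

Step 4 — quadratic form (x̄ - mu_0)^T · S^{-1} · (x̄ - mu_0):
  S^{-1} · (x̄ - mu_0) = (-0.7532, 0.0146),
  (x̄ - mu_0)^T · [...] = (-3.2)·(-0.7532) + (2)·(0.0146) = 2.4395.

Step 5 — scale by n: T² = 5 · 2.4395 = 12.1974.

T² ≈ 12.1974


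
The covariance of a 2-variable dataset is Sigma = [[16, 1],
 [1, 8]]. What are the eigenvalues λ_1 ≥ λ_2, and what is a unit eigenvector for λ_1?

Step 1 — characteristic polynomial of 2×2 Sigma:
  det(Sigma - λI) = λ² - trace · λ + det = 0.
  trace = 16 + 8 = 24, det = 16·8 - (1)² = 127.
Step 2 — discriminant:
  Δ = trace² - 4·det = 576 - 508 = 68.
Step 3 — eigenvalues:
  λ = (trace ± √Δ)/2 = (24 ± 8.2462)/2,
  λ_1 = 16.1231,  λ_2 = 7.8769.

Step 4 — unit eigenvector for λ_1: solve (Sigma - λ_1 I)v = 0. First row:
  (16 - 16.1231)·v_x + (1)·v_y = 0, i.e. (-0.1231)·v_x + (1)·v_y = 0,
  so v ∝ (b, λ_1 - a) = (1, 0.1231) = u.
  ||u|| = √((1)² + (0.1231)²) = √(1.0152) ≈ 1.0075,
  v_1 = u/||u|| ≈ (0.9925, 0.1222) (||v_1|| = 1).

λ_1 = 16.1231,  λ_2 = 7.8769;  v_1 ≈ (0.9925, 0.1222)


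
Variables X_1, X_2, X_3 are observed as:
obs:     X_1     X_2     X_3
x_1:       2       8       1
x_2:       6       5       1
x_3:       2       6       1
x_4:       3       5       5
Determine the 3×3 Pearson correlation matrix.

Step 1 — column means:
  mean(X_1) = (2 + 6 + 2 + 3) / 4 = 13/4 = 3.25
  mean(X_2) = (8 + 5 + 6 + 5) / 4 = 24/4 = 6
  mean(X_3) = (1 + 1 + 1 + 5) / 4 = 8/4 = 2

Step 2 — sample variances and covariances s[i,j] = (1/(n-1)) · Σ_k (x_{k,i} - mean_i) · (x_{k,j} - mean_j), with n-1 = 3:
  s[X_1,X_1] = ((-1.25)·(-1.25) + (2.75)·(2.75) + (-1.25)·(-1.25) + (-0.25)·(-0.25)) / 3 = 10.75/3 = 3.5833
  s[X_1,X_2] = ((-1.25)·(2) + (2.75)·(-1) + (-1.25)·(0) + (-0.25)·(-1)) / 3 = -5/3 = -1.6667
  s[X_1,X_3] = ((-1.25)·(-1) + (2.75)·(-1) + (-1.25)·(-1) + (-0.25)·(3)) / 3 = -1/3 = -0.3333
  s[X_2,X_2] = ((2)·(2) + (-1)·(-1) + (0)·(0) + (-1)·(-1)) / 3 = 6/3 = 2
  s[X_2,X_3] = ((2)·(-1) + (-1)·(-1) + (0)·(-1) + (-1)·(3)) / 3 = -4/3 = -1.3333
  s[X_3,X_3] = ((-1)·(-1) + (-1)·(-1) + (-1)·(-1) + (3)·(3)) / 3 = 12/3 = 4
  Sample standard deviations s_i = √(s[i,i]):
  s(X_1) = √(3.5833) = 1.893
  s(X_2) = √(2) = 1.4142
  s(X_3) = √(4) = 2

Step 3 — r_{ij} = s_{ij} / (s_i · s_j):
  r[X_1,X_1] = 1 (diagonal).
  r[X_1,X_2] = -1.6667 / (1.893 · 1.4142) = -1.6667 / 2.6771 = -0.6226
  r[X_1,X_3] = -0.3333 / (1.893 · 2) = -0.3333 / 3.7859 = -0.088
  r[X_2,X_2] = 1 (diagonal).
  r[X_2,X_3] = -1.3333 / (1.4142 · 2) = -1.3333 / 2.8284 = -0.4714
  r[X_3,X_3] = 1 (diagonal).

R is symmetric with unit diagonal. Assembling:

R = [[1, -0.6226, -0.088],
 [-0.6226, 1, -0.4714],
 [-0.088, -0.4714, 1]]


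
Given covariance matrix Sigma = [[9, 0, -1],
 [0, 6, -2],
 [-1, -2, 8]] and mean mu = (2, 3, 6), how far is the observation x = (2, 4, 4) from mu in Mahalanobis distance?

Step 1 — centre the observation: (x - mu) = (0, 1, -2).

Step 2 — invert Sigma (cofactor / det for 3×3, or solve directly):
  Sigma^{-1} = [[0.1128, 0.0051, 0.0154],
 [0.0051, 0.1821, 0.0462],
 [0.0154, 0.0462, 0.1385]].

Step 3 — form the quadratic (x - mu)^T · Sigma^{-1} · (x - mu):
  Sigma^{-1} · (x - mu) = (-0.0256, 0.0897, -0.2308).
  (x - mu)^T · [Sigma^{-1} · (x - mu)] = (0)·(-0.0256) + (1)·(0.0897) + (-2)·(-0.2308) = 0.5513.

Step 4 — take square root: d = √(0.5513) ≈ 0.7425.

d(x, mu) = √(0.5513) ≈ 0.7425


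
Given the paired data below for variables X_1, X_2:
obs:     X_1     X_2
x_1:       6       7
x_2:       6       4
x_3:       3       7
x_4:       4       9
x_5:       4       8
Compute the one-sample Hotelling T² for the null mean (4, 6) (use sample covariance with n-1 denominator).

Step 1 — sample mean vector:
  mean(X_1) = (6 + 6 + 3 + 4 + 4) / 5 = 23/5 = 4.6
  mean(X_2) = (7 + 4 + 7 + 9 + 8) / 5 = 35/5 = 7
  x̄ = (4.6, 7),  deviation x̄ - mu_0 = (4.6, 7) - (4, 6) = (0.6, 1).

Step 2 — sample covariance matrix, S[i,j] = (1/(n-1)) · Σ_k (x_{k,i} - mean_i) · (x_{k,j} - mean_j), divisor n-1 = 4:
  S[X_1,X_1] = ((1.4)·(1.4) + (1.4)·(1.4) + (-1.6)·(-1.6) + (-0.6)·(-0.6) + (-0.6)·(-0.6)) / 4 = 7.2/4 = 1.8
  S[X_1,X_2] = ((1.4)·(0) + (1.4)·(-3) + (-1.6)·(0) + (-0.6)·(2) + (-0.6)·(1)) / 4 = -6/4 = -1.5
  S[X_2,X_2] = ((0)·(0) + (-3)·(-3) + (0)·(0) + (2)·(2) + (1)·(1)) / 4 = 14/4 = 3.5
  S = [[1.8, -1.5],
 [-1.5, 3.5]].

Step 3 — invert S. det(S) = 1.8·3.5 - (-1.5)² = 4.05.
  S^{-1} = (1/det) · [[d, -b], [-b, a]] = [[0.8642, 0.3704],
 [0.3704, 0.4444]].

Step 4 — quadratic form (x̄ - mu_0)^T · S^{-1} · (x̄ - mu_0):
  S^{-1} · (x̄ - mu_0) = (0.8889, 0.6667),
  (x̄ - mu_0)^T · [...] = (0.6)·(0.8889) + (1)·(0.6667) = 1.2.

Step 5 — scale by n: T² = 5 · 1.2 = 6.

T² ≈ 6


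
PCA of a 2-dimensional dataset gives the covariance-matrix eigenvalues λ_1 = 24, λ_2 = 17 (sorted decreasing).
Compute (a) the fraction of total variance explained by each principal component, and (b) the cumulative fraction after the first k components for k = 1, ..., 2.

Step 1 — total variance = trace(Sigma) = Σ λ_i = 24 + 17 = 41.

Step 2 — fraction explained by component i = λ_i / Σ λ:
  PC1: 24/41 = 0.5854
  PC2: 17/41 = 0.4146

Step 3 — cumulative fraction after k components = (λ_1 + ... + λ_k) / Σ λ:
  k = 1: 24/41 = 0.5854
  k = 2: (24 + 17)/41 = 41/41 = 1

Summary (fraction, with percent):

explained: PC1 0.5854 (58.54%), PC2 0.4146 (41.46%);  cumulative: 0.5854, 1


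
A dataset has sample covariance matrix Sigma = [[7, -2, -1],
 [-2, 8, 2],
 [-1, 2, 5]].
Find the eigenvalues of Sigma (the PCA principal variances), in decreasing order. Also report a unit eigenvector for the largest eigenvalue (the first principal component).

Step 1 — characteristic polynomial p(λ) = det(λI - Sigma) = λ³ - tr·λ² + c_1·λ - det, where tr = trace, c_1 = sum of the principal 2×2 minors, det = det(Sigma):
  tr = 7 + 8 + 5 = 20,
  c_1 = (7·8 - (-2)²) + (7·5 - (-1)²) + (8·5 - (2)²) = 52 + 34 + 36 = 122,
  det = 7·(8·5 - (2)²) - (-2)·((-2)·5 - (2)·(-1)) + (-1)·((-2)·(2) - 8·(-1)) = 7·(36) - (-2)·(-8) + (-1)·(4) = 232.
  So p(λ) = λ³ - 20λ² + 122λ - 232.
Step 2 — look for an integer root (rational root theorem: any rational root is an integer divisor of 232). Testing λ = 4:
  p(4) = 64 - 320 + 488 - 232 = 0  ✓
  Dividing out (λ - 4): p(λ) = (λ - 4)(λ² - 16λ + 58).
Step 3 — remaining eigenvalues from the quadratic λ² - 16λ + 58 = 0:
  Δ = 16² - 4·58 = 256 - 232 = 24,  λ = (16 ± √24)/2 = (16 ± 4.899)/2 ≈ 10.4495 or 5.5505.
  Sorted: λ_1 = 10.4495,  λ_2 = 5.5505,  λ_3 = 4  (check: sum = 20 = tr ✓).

Step 4 — unit eigenvector for λ_1 ≈ 10.4495: v spans the null space of (Sigma - λ_1 I), whose rows are
  r_1 = (-3.4495, -2, -1),  r_2 = (-2, -2.4495, 2),  r_3 = (-1, 2, -5.4495).
  v is orthogonal to every row, so take v ∝ r_1 × r_2 = ((-2)·(2) - (-1)·(-2.4495), (-1)·(-2) - (-3.4495)·(2), (-3.4495)·(-2.4495) - (-2)·(-2)) ≈ (-6.4495, 8.899, 4.4495).
  Rescale (multiply by -1 so the first nonzero entry is positive): u = (6.4495, -8.899, -4.4495).
  ||u|| = √((6.4495)² + (-8.899)² + (-4.4495)²) = √(140.5857) ≈ 11.8569,  v_1 = u/||u|| ≈ (0.5439, -0.7505, -0.3753) (||v_1|| = 1).

λ_1 = 10.4495,  λ_2 = 5.5505,  λ_3 = 4;  v_1 ≈ (0.5439, -0.7505, -0.3753)


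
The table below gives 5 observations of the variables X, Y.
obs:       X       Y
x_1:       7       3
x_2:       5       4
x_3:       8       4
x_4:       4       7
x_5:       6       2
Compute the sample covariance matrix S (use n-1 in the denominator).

Step 1 — column means:
  mean(X) = (7 + 5 + 8 + 4 + 6) / 5 = 30/5 = 6
  mean(Y) = (3 + 4 + 4 + 7 + 2) / 5 = 20/5 = 4

Step 2 — sample covariance S[i,j] = (1/(n-1)) · Σ_k (x_{k,i} - mean_i) · (x_{k,j} - mean_j), with n-1 = 4.
  S[X,X] = ((1)·(1) + (-1)·(-1) + (2)·(2) + (-2)·(-2) + (0)·(0)) / 4 = 10/4 = 2.5
  S[X,Y] = ((1)·(-1) + (-1)·(0) + (2)·(0) + (-2)·(3) + (0)·(-2)) / 4 = -7/4 = -1.75
  S[Y,Y] = ((-1)·(-1) + (0)·(0) + (0)·(0) + (3)·(3) + (-2)·(-2)) / 4 = 14/4 = 3.5

S is symmetric (S[j,i] = S[i,j]). Assembling:

S = [[2.5, -1.75],
 [-1.75, 3.5]]


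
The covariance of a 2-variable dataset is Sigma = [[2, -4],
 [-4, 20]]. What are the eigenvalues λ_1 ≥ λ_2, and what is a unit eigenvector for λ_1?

Step 1 — characteristic polynomial of 2×2 Sigma:
  det(Sigma - λI) = λ² - trace · λ + det = 0.
  trace = 2 + 20 = 22, det = 2·20 - (-4)² = 24.
Step 2 — discriminant:
  Δ = trace² - 4·det = 484 - 96 = 388.
Step 3 — eigenvalues:
  λ = (trace ± √Δ)/2 = (22 ± 19.6977)/2,
  λ_1 = 20.8489,  λ_2 = 1.1511.

Step 4 — unit eigenvector for λ_1: solve (Sigma - λ_1 I)v = 0. First row:
  (2 - 20.8489)·v_x + (-4)·v_y = 0, i.e. (-18.8489)·v_x + (-4)·v_y = 0,
  so v ∝ (b, λ_1 - a) = (-4, 18.8489); multiply by -1 so the first entry is positive: u = (4, -18.8489).
  ||u|| = √((4)² + (-18.8489)²) = √(371.2794) ≈ 19.2686,
  v_1 = u/||u|| ≈ (0.2076, -0.9782) (||v_1|| = 1).

λ_1 = 20.8489,  λ_2 = 1.1511;  v_1 ≈ (0.2076, -0.9782)


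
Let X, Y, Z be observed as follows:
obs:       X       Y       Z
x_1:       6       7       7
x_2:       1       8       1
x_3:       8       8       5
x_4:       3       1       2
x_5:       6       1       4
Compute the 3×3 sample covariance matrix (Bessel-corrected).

Step 1 — column means:
  mean(X) = (6 + 1 + 8 + 3 + 6) / 5 = 24/5 = 4.8
  mean(Y) = (7 + 8 + 8 + 1 + 1) / 5 = 25/5 = 5
  mean(Z) = (7 + 1 + 5 + 2 + 4) / 5 = 19/5 = 3.8

Step 2 — sample covariance S[i,j] = (1/(n-1)) · Σ_k (x_{k,i} - mean_i) · (x_{k,j} - mean_j), with n-1 = 4.
  S[X,X] = ((1.2)·(1.2) + (-3.8)·(-3.8) + (3.2)·(3.2) + (-1.8)·(-1.8) + (1.2)·(1.2)) / 4 = 30.8/4 = 7.7
  S[X,Y] = ((1.2)·(2) + (-3.8)·(3) + (3.2)·(3) + (-1.8)·(-4) + (1.2)·(-4)) / 4 = 3/4 = 0.75
  S[X,Z] = ((1.2)·(3.2) + (-3.8)·(-2.8) + (3.2)·(1.2) + (-1.8)·(-1.8) + (1.2)·(0.2)) / 4 = 21.8/4 = 5.45
  S[Y,Y] = ((2)·(2) + (3)·(3) + (3)·(3) + (-4)·(-4) + (-4)·(-4)) / 4 = 54/4 = 13.5
  S[Y,Z] = ((2)·(3.2) + (3)·(-2.8) + (3)·(1.2) + (-4)·(-1.8) + (-4)·(0.2)) / 4 = 8/4 = 2
  S[Z,Z] = ((3.2)·(3.2) + (-2.8)·(-2.8) + (1.2)·(1.2) + (-1.8)·(-1.8) + (0.2)·(0.2)) / 4 = 22.8/4 = 5.7

S is symmetric (S[j,i] = S[i,j]). Assembling:

S = [[7.7, 0.75, 5.45],
 [0.75, 13.5, 2],
 [5.45, 2, 5.7]]


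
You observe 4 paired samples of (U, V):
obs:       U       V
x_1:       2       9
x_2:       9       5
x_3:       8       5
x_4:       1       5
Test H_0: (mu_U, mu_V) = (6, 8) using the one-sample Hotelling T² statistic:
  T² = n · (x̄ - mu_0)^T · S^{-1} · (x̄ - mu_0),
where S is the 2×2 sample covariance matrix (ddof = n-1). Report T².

Step 1 — sample mean vector:
  mean(U) = (2 + 9 + 8 + 1) / 4 = 20/4 = 5
  mean(V) = (9 + 5 + 5 + 5) / 4 = 24/4 = 6
  x̄ = (5, 6),  deviation x̄ - mu_0 = (5, 6) - (6, 8) = (-1, -2).

Step 2 — sample covariance matrix, S[i,j] = (1/(n-1)) · Σ_k (x_{k,i} - mean_i) · (x_{k,j} - mean_j), divisor n-1 = 3:
  S[U,U] = ((-3)·(-3) + (4)·(4) + (3)·(3) + (-4)·(-4)) / 3 = 50/3 = 16.6667
  S[U,V] = ((-3)·(3) + (4)·(-1) + (3)·(-1) + (-4)·(-1)) / 3 = -12/3 = -4
  S[V,V] = ((3)·(3) + (-1)·(-1) + (-1)·(-1) + (-1)·(-1)) / 3 = 12/3 = 4
  S = [[16.6667, -4],
 [-4, 4]].

Step 3 — invert S. det(S) = 16.6667·4 - (-4)² = 50.6667.
  S^{-1} = (1/det) · [[d, -b], [-b, a]] = [[0.0789, 0.0789],
 [0.0789, 0.3289]].

Step 4 — quadratic form (x̄ - mu_0)^T · S^{-1} · (x̄ - mu_0):
  S^{-1} · (x̄ - mu_0) = (-0.2368, -0.7368),
  (x̄ - mu_0)^T · [...] = (-1)·(-0.2368) + (-2)·(-0.7368) = 1.7105.

Step 5 — scale by n: T² = 4 · 1.7105 = 6.8421.

T² ≈ 6.8421


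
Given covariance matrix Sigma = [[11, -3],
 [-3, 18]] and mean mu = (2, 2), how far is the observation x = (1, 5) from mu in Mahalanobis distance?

Step 1 — centre the observation: (x - mu) = (-1, 3).

Step 2 — invert Sigma. det(Sigma) = 11·18 - (-3)² = 189.
  Sigma^{-1} = (1/det) · [[d, -b], [-b, a]] = [[0.0952, 0.0159],
 [0.0159, 0.0582]].

Step 3 — form the quadratic (x - mu)^T · Sigma^{-1} · (x - mu):
  Sigma^{-1} · (x - mu) = (-0.0476, 0.1587).
  (x - mu)^T · [Sigma^{-1} · (x - mu)] = (-1)·(-0.0476) + (3)·(0.1587) = 0.5238.

Step 4 — take square root: d = √(0.5238) ≈ 0.7237.

d(x, mu) = √(0.5238) ≈ 0.7237


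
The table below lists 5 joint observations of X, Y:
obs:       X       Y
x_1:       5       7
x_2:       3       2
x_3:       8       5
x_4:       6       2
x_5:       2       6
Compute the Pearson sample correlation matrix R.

Step 1 — column means:
  mean(X) = (5 + 3 + 8 + 6 + 2) / 5 = 24/5 = 4.8
  mean(Y) = (7 + 2 + 5 + 2 + 6) / 5 = 22/5 = 4.4

Step 2 — sample variances and covariances s[i,j] = (1/(n-1)) · Σ_k (x_{k,i} - mean_i) · (x_{k,j} - mean_j), with n-1 = 4:
  s[X,X] = ((0.2)·(0.2) + (-1.8)·(-1.8) + (3.2)·(3.2) + (1.2)·(1.2) + (-2.8)·(-2.8)) / 4 = 22.8/4 = 5.7
  s[X,Y] = ((0.2)·(2.6) + (-1.8)·(-2.4) + (3.2)·(0.6) + (1.2)·(-2.4) + (-2.8)·(1.6)) / 4 = -0.6/4 = -0.15
  s[Y,Y] = ((2.6)·(2.6) + (-2.4)·(-2.4) + (0.6)·(0.6) + (-2.4)·(-2.4) + (1.6)·(1.6)) / 4 = 21.2/4 = 5.3
  Sample standard deviations s_i = √(s[i,i]):
  s(X) = √(5.7) = 2.3875
  s(Y) = √(5.3) = 2.3022

Step 3 — r_{ij} = s_{ij} / (s_i · s_j):
  r[X,X] = 1 (diagonal).
  r[X,Y] = -0.15 / (2.3875 · 2.3022) = -0.15 / 5.4964 = -0.0273
  r[Y,Y] = 1 (diagonal).

R is symmetric with unit diagonal. Assembling:

R = [[1, -0.0273],
 [-0.0273, 1]]


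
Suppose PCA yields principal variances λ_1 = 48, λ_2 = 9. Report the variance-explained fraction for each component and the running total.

Step 1 — total variance = trace(Sigma) = Σ λ_i = 48 + 9 = 57.

Step 2 — fraction explained by component i = λ_i / Σ λ:
  PC1: 48/57 = 0.8421
  PC2: 9/57 = 0.1579

Step 3 — cumulative fraction after k components = (λ_1 + ... + λ_k) / Σ λ:
  k = 1: 48/57 = 0.8421
  k = 2: (48 + 9)/57 = 57/57 = 1

Summary (fraction, with percent):

explained: PC1 0.8421 (84.21%), PC2 0.1579 (15.79%);  cumulative: 0.8421, 1


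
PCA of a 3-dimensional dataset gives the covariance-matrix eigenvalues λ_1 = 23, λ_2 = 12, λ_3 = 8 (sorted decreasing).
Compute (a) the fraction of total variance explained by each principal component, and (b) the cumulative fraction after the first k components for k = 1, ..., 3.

Step 1 — total variance = trace(Sigma) = Σ λ_i = 23 + 12 + 8 = 43.

Step 2 — fraction explained by component i = λ_i / Σ λ:
  PC1: 23/43 = 0.5349
  PC2: 12/43 = 0.2791
  PC3: 8/43 = 0.186

Step 3 — cumulative fraction after k components = (λ_1 + ... + λ_k) / Σ λ:
  k = 1: 23/43 = 0.5349
  k = 2: (23 + 12)/43 = 35/43 = 0.814
  k = 3: (23 + 12 + 8)/43 = 43/43 = 1

Summary (fraction, with percent):

explained: PC1 0.5349 (53.49%), PC2 0.2791 (27.91%), PC3 0.186 (18.6%);  cumulative: 0.5349, 0.814, 1


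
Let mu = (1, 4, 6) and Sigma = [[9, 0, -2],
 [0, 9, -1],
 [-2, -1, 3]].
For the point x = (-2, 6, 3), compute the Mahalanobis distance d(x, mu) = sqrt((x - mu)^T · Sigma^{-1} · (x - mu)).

Step 1 — centre the observation: (x - mu) = (-3, 2, -3).

Step 2 — invert Sigma (cofactor / det for 3×3, or solve directly):
  Sigma^{-1} = [[0.1313, 0.0101, 0.0909],
 [0.0101, 0.1162, 0.0455],
 [0.0909, 0.0455, 0.4091]].

Step 3 — form the quadratic (x - mu)^T · Sigma^{-1} · (x - mu):
  Sigma^{-1} · (x - mu) = (-0.6465, 0.0657, -1.4091).
  (x - mu)^T · [Sigma^{-1} · (x - mu)] = (-3)·(-0.6465) + (2)·(0.0657) + (-3)·(-1.4091) = 6.298.

Step 4 — take square root: d = √(6.298) ≈ 2.5096.

d(x, mu) = √(6.298) ≈ 2.5096


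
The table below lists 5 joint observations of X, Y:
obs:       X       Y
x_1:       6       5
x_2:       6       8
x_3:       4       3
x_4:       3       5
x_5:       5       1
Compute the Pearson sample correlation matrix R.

Step 1 — column means:
  mean(X) = (6 + 6 + 4 + 3 + 5) / 5 = 24/5 = 4.8
  mean(Y) = (5 + 8 + 3 + 5 + 1) / 5 = 22/5 = 4.4

Step 2 — sample variances and covariances s[i,j] = (1/(n-1)) · Σ_k (x_{k,i} - mean_i) · (x_{k,j} - mean_j), with n-1 = 4:
  s[X,X] = ((1.2)·(1.2) + (1.2)·(1.2) + (-0.8)·(-0.8) + (-1.8)·(-1.8) + (0.2)·(0.2)) / 4 = 6.8/4 = 1.7
  s[X,Y] = ((1.2)·(0.6) + (1.2)·(3.6) + (-0.8)·(-1.4) + (-1.8)·(0.6) + (0.2)·(-3.4)) / 4 = 4.4/4 = 1.1
  s[Y,Y] = ((0.6)·(0.6) + (3.6)·(3.6) + (-1.4)·(-1.4) + (0.6)·(0.6) + (-3.4)·(-3.4)) / 4 = 27.2/4 = 6.8
  Sample standard deviations s_i = √(s[i,i]):
  s(X) = √(1.7) = 1.3038
  s(Y) = √(6.8) = 2.6077

Step 3 — r_{ij} = s_{ij} / (s_i · s_j):
  r[X,X] = 1 (diagonal).
  r[X,Y] = 1.1 / (1.3038 · 2.6077) = 1.1 / 3.4 = 0.3235
  r[Y,Y] = 1 (diagonal).

R is symmetric with unit diagonal. Assembling:

R = [[1, 0.3235],
 [0.3235, 1]]


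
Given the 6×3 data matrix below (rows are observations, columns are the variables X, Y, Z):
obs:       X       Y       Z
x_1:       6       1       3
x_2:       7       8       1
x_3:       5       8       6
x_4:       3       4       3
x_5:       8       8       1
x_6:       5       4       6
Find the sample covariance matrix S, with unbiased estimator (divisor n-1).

Step 1 — column means:
  mean(X) = (6 + 7 + 5 + 3 + 8 + 5) / 6 = 34/6 = 5.6667
  mean(Y) = (1 + 8 + 8 + 4 + 8 + 4) / 6 = 33/6 = 5.5
  mean(Z) = (3 + 1 + 6 + 3 + 1 + 6) / 6 = 20/6 = 3.3333

Step 2 — sample covariance S[i,j] = (1/(n-1)) · Σ_k (x_{k,i} - mean_i) · (x_{k,j} - mean_j), with n-1 = 5.
  S[X,X] = ((0.3333)·(0.3333) + (1.3333)·(1.3333) + (-0.6667)·(-0.6667) + (-2.6667)·(-2.6667) + (2.3333)·(2.3333) + (-0.6667)·(-0.6667)) / 5 = 15.3333/5 = 3.0667
  S[X,Y] = ((0.3333)·(-4.5) + (1.3333)·(2.5) + (-0.6667)·(2.5) + (-2.6667)·(-1.5) + (2.3333)·(2.5) + (-0.6667)·(-1.5)) / 5 = 11/5 = 2.2
  S[X,Z] = ((0.3333)·(-0.3333) + (1.3333)·(-2.3333) + (-0.6667)·(2.6667) + (-2.6667)·(-0.3333) + (2.3333)·(-2.3333) + (-0.6667)·(2.6667)) / 5 = -11.3333/5 = -2.2667
  S[Y,Y] = ((-4.5)·(-4.5) + (2.5)·(2.5) + (2.5)·(2.5) + (-1.5)·(-1.5) + (2.5)·(2.5) + (-1.5)·(-1.5)) / 5 = 43.5/5 = 8.7
  S[Y,Z] = ((-4.5)·(-0.3333) + (2.5)·(-2.3333) + (2.5)·(2.6667) + (-1.5)·(-0.3333) + (2.5)·(-2.3333) + (-1.5)·(2.6667)) / 5 = -7/5 = -1.4
  S[Z,Z] = ((-0.3333)·(-0.3333) + (-2.3333)·(-2.3333) + (2.6667)·(2.6667) + (-0.3333)·(-0.3333) + (-2.3333)·(-2.3333) + (2.6667)·(2.6667)) / 5 = 25.3333/5 = 5.0667

S is symmetric (S[j,i] = S[i,j]). Assembling:

S = [[3.0667, 2.2, -2.2667],
 [2.2, 8.7, -1.4],
 [-2.2667, -1.4, 5.0667]]


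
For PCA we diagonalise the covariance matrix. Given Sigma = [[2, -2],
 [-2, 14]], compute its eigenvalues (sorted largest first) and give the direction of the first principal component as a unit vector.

Step 1 — characteristic polynomial of 2×2 Sigma:
  det(Sigma - λI) = λ² - trace · λ + det = 0.
  trace = 2 + 14 = 16, det = 2·14 - (-2)² = 24.
Step 2 — discriminant:
  Δ = trace² - 4·det = 256 - 96 = 160.
Step 3 — eigenvalues:
  λ = (trace ± √Δ)/2 = (16 ± 12.6491)/2,
  λ_1 = 14.3246,  λ_2 = 1.6754.

Step 4 — unit eigenvector for λ_1: solve (Sigma - λ_1 I)v = 0. First row:
  (2 - 14.3246)·v_x + (-2)·v_y = 0, i.e. (-12.3246)·v_x + (-2)·v_y = 0,
  so v ∝ (b, λ_1 - a) = (-2, 12.3246); multiply by -1 so the first entry is positive: u = (2, -12.3246).
  ||u|| = √((2)² + (-12.3246)²) = √(155.8947) ≈ 12.4858,
  v_1 = u/||u|| ≈ (0.1602, -0.9871) (||v_1|| = 1).

λ_1 = 14.3246,  λ_2 = 1.6754;  v_1 ≈ (0.1602, -0.9871)


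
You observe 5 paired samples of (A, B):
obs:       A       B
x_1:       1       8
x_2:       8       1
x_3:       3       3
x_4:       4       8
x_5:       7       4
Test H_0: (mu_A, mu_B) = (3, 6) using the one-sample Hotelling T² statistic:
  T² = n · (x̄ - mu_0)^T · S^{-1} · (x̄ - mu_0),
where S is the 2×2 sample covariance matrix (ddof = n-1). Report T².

Step 1 — sample mean vector:
  mean(A) = (1 + 8 + 3 + 4 + 7) / 5 = 23/5 = 4.6
  mean(B) = (8 + 1 + 3 + 8 + 4) / 5 = 24/5 = 4.8
  x̄ = (4.6, 4.8),  deviation x̄ - mu_0 = (4.6, 4.8) - (3, 6) = (1.6, -1.2).

Step 2 — sample covariance matrix, S[i,j] = (1/(n-1)) · Σ_k (x_{k,i} - mean_i) · (x_{k,j} - mean_j), divisor n-1 = 4:
  S[A,A] = ((-3.6)·(-3.6) + (3.4)·(3.4) + (-1.6)·(-1.6) + (-0.6)·(-0.6) + (2.4)·(2.4)) / 4 = 33.2/4 = 8.3
  S[A,B] = ((-3.6)·(3.2) + (3.4)·(-3.8) + (-1.6)·(-1.8) + (-0.6)·(3.2) + (2.4)·(-0.8)) / 4 = -25.4/4 = -6.35
  S[B,B] = ((3.2)·(3.2) + (-3.8)·(-3.8) + (-1.8)·(-1.8) + (3.2)·(3.2) + (-0.8)·(-0.8)) / 4 = 38.8/4 = 9.7
  S = [[8.3, -6.35],
 [-6.35, 9.7]].

Step 3 — invert S. det(S) = 8.3·9.7 - (-6.35)² = 40.1875.
  S^{-1} = (1/det) · [[d, -b], [-b, a]] = [[0.2414, 0.158],
 [0.158, 0.2065]].

Step 4 — quadratic form (x̄ - mu_0)^T · S^{-1} · (x̄ - mu_0):
  S^{-1} · (x̄ - mu_0) = (0.1966, 0.005),
  (x̄ - mu_0)^T · [...] = (1.6)·(0.1966) + (-1.2)·(0.005) = 0.3086.

Step 5 — scale by n: T² = 5 · 0.3086 = 1.5428.

T² ≈ 1.5428


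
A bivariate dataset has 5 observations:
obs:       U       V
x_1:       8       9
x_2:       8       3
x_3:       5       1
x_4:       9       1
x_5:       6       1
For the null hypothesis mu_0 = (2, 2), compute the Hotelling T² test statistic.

Step 1 — sample mean vector:
  mean(U) = (8 + 8 + 5 + 9 + 6) / 5 = 36/5 = 7.2
  mean(V) = (9 + 3 + 1 + 1 + 1) / 5 = 15/5 = 3
  x̄ = (7.2, 3),  deviation x̄ - mu_0 = (7.2, 3) - (2, 2) = (5.2, 1).

Step 2 — sample covariance matrix, S[i,j] = (1/(n-1)) · Σ_k (x_{k,i} - mean_i) · (x_{k,j} - mean_j), divisor n-1 = 4:
  S[U,U] = ((0.8)·(0.8) + (0.8)·(0.8) + (-2.2)·(-2.2) + (1.8)·(1.8) + (-1.2)·(-1.2)) / 4 = 10.8/4 = 2.7
  S[U,V] = ((0.8)·(6) + (0.8)·(0) + (-2.2)·(-2) + (1.8)·(-2) + (-1.2)·(-2)) / 4 = 8/4 = 2
  S[V,V] = ((6)·(6) + (0)·(0) + (-2)·(-2) + (-2)·(-2) + (-2)·(-2)) / 4 = 48/4 = 12
  S = [[2.7, 2],
 [2, 12]].

Step 3 — invert S. det(S) = 2.7·12 - (2)² = 28.4.
  S^{-1} = (1/det) · [[d, -b], [-b, a]] = [[0.4225, -0.0704],
 [-0.0704, 0.0951]].

Step 4 — quadratic form (x̄ - mu_0)^T · S^{-1} · (x̄ - mu_0):
  S^{-1} · (x̄ - mu_0) = (2.1268, -0.2711),
  (x̄ - mu_0)^T · [...] = (5.2)·(2.1268) + (1)·(-0.2711) = 10.788.

Step 5 — scale by n: T² = 5 · 10.788 = 53.9401.

T² ≈ 53.9401
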